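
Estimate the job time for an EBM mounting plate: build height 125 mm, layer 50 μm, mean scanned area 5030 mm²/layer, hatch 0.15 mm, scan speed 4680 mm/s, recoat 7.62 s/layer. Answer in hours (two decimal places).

10.27 hours

Layers = ⌈125/0.05⌉ = 2500.
Scan path per layer = 5030 / 0.15, so 33533.3 mm.
Scan time per layer: 33533.3 / 4680 → 7.1652 s.
Time per layer: 7.1652 + 7.62 → 14.7852 s.
Total: 2500 × 14.7852 s = 36963 s → 10.27 hours.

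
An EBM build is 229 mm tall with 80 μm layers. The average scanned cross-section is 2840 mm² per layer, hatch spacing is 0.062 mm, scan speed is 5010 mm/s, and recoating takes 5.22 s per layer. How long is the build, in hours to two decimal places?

11.42 hours

Number of layers: 229 / 0.08 → 2863 (rounded up).
Per-layer scan distance: 2840 / 0.062 → 45806.5 mm.
Beam time per layer = 45806.5 / 5010 = 9.143 s.
Layer cycle = 9.143 + 5.22, so 14.363 s.
Total: 2863 × 14.363 s = 41121.269 s → 11.42 hours.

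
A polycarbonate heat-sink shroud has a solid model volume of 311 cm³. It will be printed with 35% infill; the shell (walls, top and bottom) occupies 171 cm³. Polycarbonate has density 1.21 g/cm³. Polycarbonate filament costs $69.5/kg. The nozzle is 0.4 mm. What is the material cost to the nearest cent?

Infill region = 311 − 171, so 140 cm³.
Infill volume = 0.35 × 140 = 49 cm³.
Total extruded = 171 + 49 = 220 cm³.
Mass: 220 × 1.21 → 266.2 g.
Cost = 266.2 g / 1000 × $69.5/kg = $18.50.

$18.50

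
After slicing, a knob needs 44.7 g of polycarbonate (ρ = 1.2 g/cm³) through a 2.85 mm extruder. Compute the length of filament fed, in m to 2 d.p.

Volume = 44.7 g / 1.2 g·cm⁻³ = 37.25 cm³ = 37250 mm³.
Filament cross-section = π × (2.85/2)² = 6.3794 mm².
L = V/A = 37250/6.3794 = 5839.11 mm → 5.84 m.

5.84 m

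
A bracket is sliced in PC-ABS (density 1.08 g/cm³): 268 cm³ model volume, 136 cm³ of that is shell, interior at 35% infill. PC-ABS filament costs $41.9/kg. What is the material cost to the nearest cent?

Infill region = 268 − 136 = 132 cm³.
Infill deposited: 0.35 × 132 → 46.2 cm³.
Total printed volume = 136 + 46.2 = 182.2 cm³.
Mass = 182.2 × 1.08, so 196.776 g.
Cost = 196.776 g / 1000 × $41.9/kg = $8.24.

$8.24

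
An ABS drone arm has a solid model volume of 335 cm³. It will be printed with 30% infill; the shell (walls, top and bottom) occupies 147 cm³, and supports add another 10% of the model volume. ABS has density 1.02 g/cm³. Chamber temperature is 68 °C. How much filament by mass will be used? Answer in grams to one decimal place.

Infill region: 335 − 147 → 188 cm³.
Infill volume = 0.30 × 188, so 56.4 cm³.
Support: 0.10 × 335 → 33.5 cm³.
Total printed volume = 147 + 56.4 + 33.5, so 236.9 cm³.
Mass = 236.9 × 1.02, so 241.638 g.

241.6 g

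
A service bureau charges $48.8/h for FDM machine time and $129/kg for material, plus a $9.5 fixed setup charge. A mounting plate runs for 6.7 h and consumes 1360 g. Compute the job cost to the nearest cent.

$511.90

Machine-time cost = 48.8 × 6.7 = $326.96.
Material cost: 129 × 1360/1000 → $175.44.
Adding setup: 326.96 + 175.44 + 9.5 → $511.90.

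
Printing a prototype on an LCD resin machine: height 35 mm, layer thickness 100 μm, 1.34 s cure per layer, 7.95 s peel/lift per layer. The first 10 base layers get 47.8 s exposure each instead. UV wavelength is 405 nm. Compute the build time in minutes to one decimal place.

Number of layers: 35 / 0.1 → 350 (rounded up).
Bottom layers: 10 × (47.8 + 7.95) → 557.5 s.
Remaining layers: 340 × (1.34 + 7.95) → 3158.6 s.
Sum: 557.5 + 3158.6 = 3716.1 s → 61.9 minutes.

61.9 minutes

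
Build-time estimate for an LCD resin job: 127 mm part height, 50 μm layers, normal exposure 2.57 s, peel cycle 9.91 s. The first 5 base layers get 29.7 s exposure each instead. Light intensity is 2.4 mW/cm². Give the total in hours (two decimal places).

8.84 hours

Number of layers: 127 / 0.05 → 2540 (rounded up).
Base layers: 5 × (29.7 + 9.91) → 198.05 s.
Regular layers = 2535 × (2.57 + 9.91) = 31636.8 s.
Total = 198.05 + 31636.8 = 31834.85 s = 8.84 hours.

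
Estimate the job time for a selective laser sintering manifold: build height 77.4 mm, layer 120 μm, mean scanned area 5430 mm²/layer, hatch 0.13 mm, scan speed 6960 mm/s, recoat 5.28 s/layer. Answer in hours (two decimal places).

Layer count = ceil(77.4 / 0.12) = 645.
Scan path per layer = 5430 / 0.13, so 41769.2 mm.
Per-layer scan time: 41769.2 / 6960 → 6.0013 s.
Per-layer time = 6.0013 + 5.28, so 11.2813 s.
Total: 645 × 11.2813 s = 7276.4385 s → 2.02 hours.

2.02 hours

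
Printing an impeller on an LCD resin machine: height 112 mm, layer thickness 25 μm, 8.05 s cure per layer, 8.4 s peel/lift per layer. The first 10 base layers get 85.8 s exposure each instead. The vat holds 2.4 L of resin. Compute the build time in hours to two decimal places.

Number of layers: 112 / 0.025 → 4480 (rounded up).
Base layers = 10 × (85.8 + 8.4) = 942 s.
Remaining layers = 4470 × (8.05 + 8.4), so 73531.5 s.
Total = 942 + 73531.5 = 74473.5 s = 20.69 hours.

20.69 hours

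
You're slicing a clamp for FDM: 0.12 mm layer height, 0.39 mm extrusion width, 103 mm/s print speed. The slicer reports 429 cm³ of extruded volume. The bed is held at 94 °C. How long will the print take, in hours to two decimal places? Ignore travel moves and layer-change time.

Extrusion cross-section = 0.12 × 0.39 = 0.0468 mm².
Path length: 429000 mm³ / 0.0468 mm² → 9166666.7 mm.
Time extruding = 9166666.7 / 103 = 88996.8 s.
In the requested units: 88996.8 s = 24.72 hours.

24.72 hours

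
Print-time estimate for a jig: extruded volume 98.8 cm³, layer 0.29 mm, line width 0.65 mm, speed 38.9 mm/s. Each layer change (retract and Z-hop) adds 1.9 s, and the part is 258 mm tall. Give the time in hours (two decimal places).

4.21 hours

Extrusion cross-section = 0.29 × 0.65, so 0.1885 mm².
Path length: 98800 mm³ / 0.1885 mm² → 524137.9 mm.
Print-move time: 524137.9 / 38.9 → 13474 s.
Layers = ⌈258/0.29⌉ = 890.
Non-print overhead = 890 × 1.9 = 1691 s.
Altogether 13474 + 1691 = 15165 s, i.e. 4.21 hours.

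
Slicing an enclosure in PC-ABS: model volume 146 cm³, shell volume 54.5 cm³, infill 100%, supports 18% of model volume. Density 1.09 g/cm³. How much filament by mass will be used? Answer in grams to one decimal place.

Volume inside the shell = 146 − 54.5 = 91.5 cm³.
Infill volume: 1.00 × 91.5 → 91.5 cm³.
Support = 0.18 × 146, so 26.28 cm³.
Total extruded = 54.5 + 91.5 + 26.28, so 172.28 cm³.
Mass: 172.28 × 1.09 → 187.7852 g.

187.8 g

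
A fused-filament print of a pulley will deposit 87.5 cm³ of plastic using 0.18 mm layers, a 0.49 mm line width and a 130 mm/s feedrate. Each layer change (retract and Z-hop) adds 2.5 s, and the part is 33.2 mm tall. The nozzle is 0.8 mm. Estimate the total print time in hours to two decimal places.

Line area: 0.18 × 0.49 → 0.0882 mm².
Toolpath length = 87.5 cm³ / 0.0882 mm² = 87500 / 0.0882 = 992063.5 mm.
Time extruding: 992063.5 / 130 → 7631.3 s.
Number of layers: 33.2 / 0.18 → 185 (rounded up).
Non-print overhead = 185 × 2.5, so 462.5 s.
Altogether 7631.3 + 462.5 = 8093.8 s, i.e. 2.25 hours.

2.25 hours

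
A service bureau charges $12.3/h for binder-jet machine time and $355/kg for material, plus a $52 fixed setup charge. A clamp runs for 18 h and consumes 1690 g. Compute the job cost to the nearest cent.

Machine-time cost: 12.3 × 18 → $221.40.
Material cost: 355 × 1690/1000 → $599.95.
Adding setup: 221.40 + 599.95 + 52 → $873.35.

$873.35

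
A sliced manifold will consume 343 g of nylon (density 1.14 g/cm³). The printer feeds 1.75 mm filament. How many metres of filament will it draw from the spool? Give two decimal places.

125.09 m

Volume = 343 g / 1.14 g·cm⁻³ = 300.8772 cm³ = 300877.2 mm³.
Cross-section of 1.75 mm filament: π·(1.75/2)² = 2.4053 mm².
L = V/A = 300877.2/2.4053 = 125089.26 mm → 125.09 m.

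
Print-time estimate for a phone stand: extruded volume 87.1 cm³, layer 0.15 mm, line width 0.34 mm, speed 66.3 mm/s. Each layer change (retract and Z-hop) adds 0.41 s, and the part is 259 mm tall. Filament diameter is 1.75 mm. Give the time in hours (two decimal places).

Bead cross-section = 0.15 × 0.34, so 0.051 mm².
Total extruded path = 87100/0.051 = 1707843.1 mm.
Extrusion time = 1707843.1 / 66.3, so 25759.3 s.
Number of layers: 259 / 0.15 → 1727 (rounded up).
Non-print overhead = 1727 × 0.41, so 708.07 s.
Altogether 25759.3 + 708.07 = 26467.37 s, i.e. 7.35 hours.

7.35 hours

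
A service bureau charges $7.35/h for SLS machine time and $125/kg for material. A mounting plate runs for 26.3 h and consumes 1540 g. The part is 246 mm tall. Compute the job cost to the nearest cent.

$385.81

Machine cost = 7.35 × 26.3 = $193.305.
Material cost = 125 × 1540/1000, so $192.50.
Job cost: 193.305 + 192.50 = 385.805 ≈ $385.81.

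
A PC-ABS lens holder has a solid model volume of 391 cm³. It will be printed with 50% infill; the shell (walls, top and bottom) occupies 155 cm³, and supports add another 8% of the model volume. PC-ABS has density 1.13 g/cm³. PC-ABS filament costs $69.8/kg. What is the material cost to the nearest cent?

Interior volume = 391 − 155, so 236 cm³.
Infill deposited: 0.50 × 236 → 118 cm³.
Support = 0.08 × 391, so 31.28 cm³.
Total printed volume = 155 + 118 + 31.28, so 304.28 cm³.
Mass: 304.28 × 1.13 → 343.8364 g.
Cost = 343.8364 g / 1000 × $69.8/kg = $24.00.

$24.00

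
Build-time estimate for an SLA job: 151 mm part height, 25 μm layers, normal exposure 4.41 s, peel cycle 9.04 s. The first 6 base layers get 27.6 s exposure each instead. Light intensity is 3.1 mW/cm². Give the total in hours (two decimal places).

Layers = ⌈151/0.025⌉ = 6040.
Base layers = 6 × (27.6 + 9.04) = 219.84 s.
Remaining layers: 6034 × (4.41 + 9.04) → 81157.3 s.
Total = 219.84 + 81157.3 = 81377.14 s = 22.60 hours.

22.60 hours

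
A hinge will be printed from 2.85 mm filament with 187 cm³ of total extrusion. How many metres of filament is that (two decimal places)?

29.31 m

Filament cross-section = π × (2.85/2)² = 6.3794 mm².
L = 187000 mm³ / 6.3794 mm² = 29313.1 mm, i.e. 29.31 m.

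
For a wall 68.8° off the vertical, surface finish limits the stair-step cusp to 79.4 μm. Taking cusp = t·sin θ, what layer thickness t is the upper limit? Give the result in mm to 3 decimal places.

sin(68.8°) = 0.9323; t_max = 0.0794/0.9323 = 0.085 mm.

0.085 mm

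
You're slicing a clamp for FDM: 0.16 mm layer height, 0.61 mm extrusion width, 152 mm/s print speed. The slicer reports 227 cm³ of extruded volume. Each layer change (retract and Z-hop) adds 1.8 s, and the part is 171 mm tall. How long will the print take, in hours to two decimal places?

Bead cross-section = 0.16 × 0.61 = 0.0976 mm².
Path length: 227000 mm³ / 0.0976 mm² → 2325819.7 mm.
Time extruding: 2325819.7 / 152 → 15301.4 s.
Layers = ⌈171/0.16⌉ = 1069.
Non-print overhead = 1069 × 1.8, so 1924.2 s.
Total = 15301.4 + 1924.2 = 17225.6 s = 4.78 hours.

4.78 hours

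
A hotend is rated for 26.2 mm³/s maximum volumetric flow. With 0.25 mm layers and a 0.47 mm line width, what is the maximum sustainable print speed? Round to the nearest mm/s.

Bead cross-section = 0.25 × 0.47 = 0.1175 mm².
Max speed = 26.2 / 0.1175 = 222.98 ≈ 223 mm/s.

223 mm/s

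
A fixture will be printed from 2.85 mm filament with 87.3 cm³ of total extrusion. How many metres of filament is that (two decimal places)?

13.68 m

Filament cross-section = π × (2.85/2)² = 6.3794 mm².
L = 87300 mm³ / 6.3794 mm² = 13684.67 mm, i.e. 13.68 m.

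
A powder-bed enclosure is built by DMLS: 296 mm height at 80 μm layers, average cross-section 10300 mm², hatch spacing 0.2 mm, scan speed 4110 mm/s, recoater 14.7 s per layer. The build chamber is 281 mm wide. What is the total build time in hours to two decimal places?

Layers = ⌈296/0.08⌉ = 3700.
Per-layer scan distance: 10300 / 0.2 → 51500 mm.
Per-layer scan time = 51500 / 4110 = 12.5304 s.
Per-layer time: 12.5304 + 14.7 → 27.2304 s.
3700 layers × 27.2304 s/layer = 100752.48 s, i.e. 27.99 hours.

27.99 hours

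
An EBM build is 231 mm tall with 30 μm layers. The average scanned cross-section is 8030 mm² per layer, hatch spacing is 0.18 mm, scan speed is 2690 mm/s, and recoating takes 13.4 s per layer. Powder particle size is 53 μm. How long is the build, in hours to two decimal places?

Number of layers: 231 / 0.03 → 7700 (rounded up).
Hatch length per layer = 8030 / 0.18 = 44611.1 mm.
Per-layer scan time = 44611.1 / 2690, so 16.5841 s.
Time per layer: 16.5841 + 13.4 → 29.9841 s.
Total: 7700 × 29.9841 s = 230877.57 s → 64.13 hours.

64.13 hours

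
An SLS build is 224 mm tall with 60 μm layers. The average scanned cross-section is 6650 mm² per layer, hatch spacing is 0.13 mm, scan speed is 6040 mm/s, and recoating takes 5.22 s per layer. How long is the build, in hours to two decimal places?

Number of layers: 224 / 0.06 → 3734 (rounded up).
Scan path per layer = 6650 / 0.13 = 51153.8 mm.
Scan time per layer = 51153.8 / 6040 = 8.4692 s.
Layer cycle = 8.4692 + 5.22, so 13.6892 s.
Total: 3734 × 13.6892 s = 51115.4728 s → 14.20 hours.

14.20 hours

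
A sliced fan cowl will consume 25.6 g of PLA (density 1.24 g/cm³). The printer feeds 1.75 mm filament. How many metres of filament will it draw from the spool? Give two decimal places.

Extruded volume: 25.6/1.24 = 20.6452 cm³ (20645.2 mm³).
Filament cross-section = π × (1.75/2)² = 2.4053 mm².
Length = 20645.2 / 2.4053 = 8583.21 mm = 8.58 m.

8.58 m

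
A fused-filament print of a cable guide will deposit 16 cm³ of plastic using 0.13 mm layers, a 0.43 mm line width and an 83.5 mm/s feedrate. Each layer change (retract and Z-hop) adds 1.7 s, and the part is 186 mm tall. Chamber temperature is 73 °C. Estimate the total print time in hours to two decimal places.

1.63 hours

Extrusion cross-section = 0.13 × 0.43 = 0.0559 mm².
Path length: 16000 mm³ / 0.0559 mm² → 286225.4 mm.
Print-move time: 286225.4 / 83.5 → 3427.8 s.
Layers = ⌈186/0.13⌉ = 1431.
Non-print overhead = 1431 × 1.7 = 2432.7 s.
Altogether 3427.8 + 2432.7 = 5860.5 s, i.e. 1.63 hours.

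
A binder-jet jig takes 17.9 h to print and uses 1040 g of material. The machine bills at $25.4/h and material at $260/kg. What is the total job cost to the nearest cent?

$725.06

Machine-time cost = 25.4 × 17.9 = $454.66.
Material charge = 260 × 1040/1000, so $270.40.
Job cost: 454.66 + 270.40 = $725.06.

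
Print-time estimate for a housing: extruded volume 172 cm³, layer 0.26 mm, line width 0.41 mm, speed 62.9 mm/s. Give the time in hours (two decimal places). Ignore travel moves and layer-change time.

Line area = 0.26 × 0.41, so 0.1066 mm².
Total extruded path = 172000/0.1066 = 1613508.4 mm.
Extrusion time: 1613508.4 / 62.9 → 25652 s.
25652 s = 7.13 hours.

7.13 hours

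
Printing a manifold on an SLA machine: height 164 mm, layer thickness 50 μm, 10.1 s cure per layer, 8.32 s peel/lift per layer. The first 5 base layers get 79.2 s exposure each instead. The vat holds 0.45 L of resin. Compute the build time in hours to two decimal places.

16.88 hours

Layer count = ceil(164 / 0.05) = 3280.
Burn-in layers = 5 × (79.2 + 8.32), so 437.6 s.
Normal layers = 3275 × (10.1 + 8.32) = 60325.5 s.
Sum: 437.6 + 60325.5 = 60763.1 s → 16.88 hours.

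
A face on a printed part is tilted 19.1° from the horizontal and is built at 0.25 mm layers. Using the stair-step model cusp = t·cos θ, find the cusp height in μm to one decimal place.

Cusp = layer height × cos(19.1°) = 0.25 × 0.9449 = 0.236225 mm = 236.2 μm.

236.2 μm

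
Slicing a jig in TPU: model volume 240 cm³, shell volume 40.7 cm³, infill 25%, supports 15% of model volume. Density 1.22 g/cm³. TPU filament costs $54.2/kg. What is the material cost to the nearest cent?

Interior volume = 240 − 40.7, so 199.3 cm³.
Deposited infill: 0.25 × 199.3 → 49.825 cm³.
Support = 0.15 × 240 = 36 cm³.
Deposited volume = 40.7 + 49.825 + 36, so 126.525 cm³.
Mass: 126.525 × 1.22 → 154.3605 g.
At $54.2/kg: 154.3605/1000 × 54.2 = $8.37.

$8.37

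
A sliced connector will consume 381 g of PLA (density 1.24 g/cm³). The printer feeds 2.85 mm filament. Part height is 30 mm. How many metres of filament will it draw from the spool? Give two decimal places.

48.16 m

Volume = 381 g / 1.24 g·cm⁻³ = 307.2581 cm³ = 307258.1 mm³.
Cross-section of 2.85 mm filament: π·(2.85/2)² = 6.3794 mm².
Length = 307258.1 / 6.3794 = 48164.11 mm = 48.16 m.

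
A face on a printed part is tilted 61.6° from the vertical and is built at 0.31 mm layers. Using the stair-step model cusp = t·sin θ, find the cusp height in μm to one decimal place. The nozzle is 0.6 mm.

sin(61.6°) = 0.8796, so cusp = 0.31 × 0.8796 = 0.272676 mm → 272.7 μm.

272.7 μm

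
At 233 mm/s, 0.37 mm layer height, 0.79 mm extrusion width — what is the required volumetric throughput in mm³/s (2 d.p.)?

68.11

A = 0.37 × 0.79, so 0.2923 mm².
Q = v·A = 233 × 0.2923 = 68.11 mm³/s.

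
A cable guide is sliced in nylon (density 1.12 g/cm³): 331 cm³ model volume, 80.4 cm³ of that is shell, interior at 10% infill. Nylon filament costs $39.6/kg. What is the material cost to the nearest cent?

$4.68

Volume inside the shell = 331 − 80.4, so 250.6 cm³.
Deposited infill = 0.10 × 250.6 = 25.06 cm³.
Total extruded = 80.4 + 25.06 = 105.46 cm³.
Mass: 105.46 × 1.12 → 118.1152 g.
Cost = 118.1152 g / 1000 × $39.6/kg = $4.68.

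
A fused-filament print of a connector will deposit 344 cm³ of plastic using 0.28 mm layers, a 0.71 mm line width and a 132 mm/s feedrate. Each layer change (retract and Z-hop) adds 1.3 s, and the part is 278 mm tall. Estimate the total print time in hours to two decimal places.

Line area = 0.28 × 0.71, so 0.1988 mm².
Total extruded path = 344000/0.1988 = 1730382.3 mm.
Time extruding: 1730382.3 / 132 → 13109 s.
Number of layers: 278 / 0.28 → 993 (rounded up).
Z-hop total: 993 × 1.3 → 1290.9 s.
Total = 13109 + 1290.9 = 14399.9 s = 4.00 hours.

4.00 hours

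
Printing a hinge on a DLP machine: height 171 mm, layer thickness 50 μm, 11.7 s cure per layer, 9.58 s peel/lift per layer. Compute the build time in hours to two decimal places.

Layers = ⌈171/0.05⌉ = 3420.
Per-layer time = 11.7 + 9.58, so 21.28 s.
Build time: 3420 × 21.28 s = 72777.6 s, i.e. 20.22 hours.

20.22 hours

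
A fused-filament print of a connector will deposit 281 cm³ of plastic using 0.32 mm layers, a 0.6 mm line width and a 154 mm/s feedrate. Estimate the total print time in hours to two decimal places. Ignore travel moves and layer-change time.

2.64 hours

Extrusion cross-section: 0.32 × 0.6 → 0.192 mm².
Total extruded path = 281000/0.192 = 1463541.7 mm.
Time extruding = 1463541.7 / 154 = 9503.5 s.
9503.5 s = 2.64 hours.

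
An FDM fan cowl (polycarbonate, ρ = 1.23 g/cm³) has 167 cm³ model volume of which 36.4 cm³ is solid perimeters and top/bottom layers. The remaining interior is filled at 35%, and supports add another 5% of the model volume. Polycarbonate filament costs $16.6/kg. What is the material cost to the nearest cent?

Interior volume = 167 − 36.4 = 130.6 cm³.
Infill volume = 0.35 × 130.6 = 45.71 cm³.
Support = 0.05 × 167, so 8.35 cm³.
Deposited volume: 36.4 + 45.71 + 8.35 → 90.46 cm³.
Mass = 90.46 × 1.23 = 111.2658 g.
At $16.6/kg: 111.2658/1000 × 16.6 = $1.85.

$1.85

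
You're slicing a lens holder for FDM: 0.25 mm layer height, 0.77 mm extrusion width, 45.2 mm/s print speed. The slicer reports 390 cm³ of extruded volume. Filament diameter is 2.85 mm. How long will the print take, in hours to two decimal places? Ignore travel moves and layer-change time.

12.45 hours

Bead cross-section: 0.25 × 0.77 → 0.1925 mm².
Toolpath length = 390 cm³ / 0.1925 mm² = 390000 / 0.1925 = 2025974 mm.
Print-move time = 2025974 / 45.2, so 44822.4 s.
That's 44822.4 s → 12.45 hours.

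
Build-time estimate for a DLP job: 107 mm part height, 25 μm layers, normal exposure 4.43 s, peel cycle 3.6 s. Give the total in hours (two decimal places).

Number of layers: 107 / 0.025 → 4280 (rounded up).
Cycle time = 4.43 + 3.6, so 8.03 s.
Build time: 4280 × 8.03 s = 34368.4 s, i.e. 9.55 hours.

9.55 hours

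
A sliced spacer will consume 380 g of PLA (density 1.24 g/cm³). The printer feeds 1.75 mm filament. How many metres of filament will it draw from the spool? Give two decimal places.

127.41 m

Extruded volume: 380/1.24 = 306.4516 cm³ (306451.6 mm³).
A = π r² = π × 0.875² = 2.4053 mm².
Length = 306451.6 / 2.4053 = 127406.81 mm = 127.41 m.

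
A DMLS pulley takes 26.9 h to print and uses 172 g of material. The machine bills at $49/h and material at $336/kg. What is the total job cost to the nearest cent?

Time charge: 49 × 26.9 → $1318.10.
Material cost: 336 × 172/1000 → $57.792.
Job cost: 1318.10 + 57.792 = 1375.892 ≈ $1375.89.

$1375.89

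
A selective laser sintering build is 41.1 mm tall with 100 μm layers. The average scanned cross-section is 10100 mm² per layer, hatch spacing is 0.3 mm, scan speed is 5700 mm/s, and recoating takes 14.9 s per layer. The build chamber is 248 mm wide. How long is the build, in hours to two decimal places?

2.38 hours

Layer count = ceil(41.1 / 0.1) = 411.
Hatch length per layer = 10100 / 0.3, so 33666.7 mm.
Laser time per layer = 33666.7 / 5700, so 5.9064 s.
Layer cycle: 5.9064 + 14.9 → 20.8064 s.
Total: 411 × 20.8064 s = 8551.4304 s → 2.38 hours.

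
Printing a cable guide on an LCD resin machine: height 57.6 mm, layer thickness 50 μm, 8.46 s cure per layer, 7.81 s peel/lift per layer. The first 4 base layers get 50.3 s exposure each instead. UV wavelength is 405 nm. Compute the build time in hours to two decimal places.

5.25 hours

Layers = ⌈57.6/0.05⌉ = 1152.
Burn-in layers = 4 × (50.3 + 7.81) = 232.44 s.
Remaining layers = 1148 × (8.46 + 7.81), so 18677.96 s.
Total = 232.44 + 18677.96 = 18910.4 s = 5.25 hours.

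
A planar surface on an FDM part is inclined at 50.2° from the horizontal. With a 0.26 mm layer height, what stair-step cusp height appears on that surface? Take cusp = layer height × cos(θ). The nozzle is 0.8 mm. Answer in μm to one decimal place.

Cusp = layer height × cos(50.2°) = 0.26 × 0.6401 = 0.166426 mm = 166.4 μm.

166.4 μm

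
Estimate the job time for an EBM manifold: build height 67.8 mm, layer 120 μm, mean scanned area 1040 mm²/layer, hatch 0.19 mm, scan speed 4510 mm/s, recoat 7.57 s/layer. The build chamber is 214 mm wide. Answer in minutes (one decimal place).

Layers = ⌈67.8/0.12⌉ = 565.
Hatch length per layer = 1040 / 0.19 = 5473.7 mm.
Per-layer scan time = 5473.7 / 4510 = 1.2137 s.
Layer cycle = 1.2137 + 7.57, so 8.7837 s.
565 layers × 8.7837 s/layer = 4962.7905 s, i.e. 82.7 minutes.

82.7 minutes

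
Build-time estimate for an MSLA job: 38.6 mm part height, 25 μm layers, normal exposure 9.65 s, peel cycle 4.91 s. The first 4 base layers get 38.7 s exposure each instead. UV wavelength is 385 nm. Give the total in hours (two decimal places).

Number of layers: 38.6 / 0.025 → 1544 (rounded up).
Bottom layers = 4 × (38.7 + 4.91), so 174.44 s.
Normal layers = 1540 × (9.65 + 4.91) = 22422.4 s.
Sum: 174.44 + 22422.4 = 22596.84 s → 6.28 hours.

6.28 hours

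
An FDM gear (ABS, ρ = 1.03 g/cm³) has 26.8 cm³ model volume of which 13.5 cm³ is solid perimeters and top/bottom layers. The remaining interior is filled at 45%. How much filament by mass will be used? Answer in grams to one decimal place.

Infill region = 26.8 − 13.5 = 13.3 cm³.
Infill volume: 0.45 × 13.3 → 5.985 cm³.
Total printed volume = 13.5 + 5.985, so 19.485 cm³.
Mass = 19.485 × 1.03, so 20.06955 g.

20.1 g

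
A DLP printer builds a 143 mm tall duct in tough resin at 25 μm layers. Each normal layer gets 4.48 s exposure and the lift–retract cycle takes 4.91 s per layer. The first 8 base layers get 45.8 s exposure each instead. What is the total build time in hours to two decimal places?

Number of layers: 143 / 0.025 → 5720 (rounded up).
Base layers = 8 × (45.8 + 4.91), so 405.68 s.
Remaining layers = 5712 × (4.48 + 4.91) = 53635.68 s.
Total = 405.68 + 53635.68 = 54041.36 s = 15.01 hours.

15.01 hours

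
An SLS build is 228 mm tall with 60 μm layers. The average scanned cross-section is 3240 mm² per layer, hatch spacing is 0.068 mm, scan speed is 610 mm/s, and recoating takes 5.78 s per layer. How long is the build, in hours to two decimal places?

88.55 hours

Layers = ⌈228/0.06⌉ = 3800.
Per-layer scan distance = 3240 / 0.068, so 47647.1 mm.
Scan time per layer = 47647.1 / 610, so 78.11 s.
Layer cycle = 78.11 + 5.78 = 83.89 s.
3800 layers × 83.89 s/layer = 318782 s, i.e. 88.55 hours.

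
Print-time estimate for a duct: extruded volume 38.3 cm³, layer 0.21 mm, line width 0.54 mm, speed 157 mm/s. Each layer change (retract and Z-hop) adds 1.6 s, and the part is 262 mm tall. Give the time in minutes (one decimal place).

Line area = 0.21 × 0.54, so 0.1134 mm².
Total extruded path = 38300/0.1134 = 337742.5 mm.
Extrusion time: 337742.5 / 157 → 2151.2 s.
Layer count = ceil(262 / 0.21) = 1248.
Non-print overhead: 1248 × 1.6 → 1996.8 s.
Altogether 2151.2 + 1996.8 = 4148 s, i.e. 69.1 minutes.

69.1 minutes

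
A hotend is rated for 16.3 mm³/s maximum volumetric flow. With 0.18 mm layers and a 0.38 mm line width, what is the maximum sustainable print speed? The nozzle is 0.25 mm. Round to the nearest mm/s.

238 mm/s

Extrusion cross-section = 0.18 × 0.38, so 0.0684 mm².
v_max = Q/A = 16.3/0.0684 = 238.30 mm/s → 238 mm/s.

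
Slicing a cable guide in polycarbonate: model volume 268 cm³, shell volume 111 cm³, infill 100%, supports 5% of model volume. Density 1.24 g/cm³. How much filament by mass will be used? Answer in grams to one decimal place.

348.9 g

Infill region = 268 − 111 = 157 cm³.
Deposited infill = 1.00 × 157, so 157 cm³.
Support = 0.05 × 268 = 13.4 cm³.
Deposited volume = 111 + 157 + 13.4 = 281.4 cm³.
Mass = 281.4 × 1.24 = 348.936 g.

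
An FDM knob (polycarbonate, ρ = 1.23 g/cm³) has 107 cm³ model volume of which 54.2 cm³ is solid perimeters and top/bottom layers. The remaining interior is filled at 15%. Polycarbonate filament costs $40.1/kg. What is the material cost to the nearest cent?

$3.06

Interior volume = 107 − 54.2, so 52.8 cm³.
Infill deposited: 0.15 × 52.8 → 7.92 cm³.
Deposited volume = 54.2 + 7.92 = 62.12 cm³.
Mass = 62.12 × 1.23, so 76.4076 g.
Cost = 76.4076 g / 1000 × $40.1/kg = $3.06.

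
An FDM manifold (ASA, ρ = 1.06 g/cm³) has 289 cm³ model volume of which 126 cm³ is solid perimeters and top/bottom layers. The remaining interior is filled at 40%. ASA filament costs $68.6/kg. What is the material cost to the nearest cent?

$13.90

Infill region = 289 − 126 = 163 cm³.
Deposited infill = 0.40 × 163, so 65.2 cm³.
Total printed volume: 126 + 65.2 → 191.2 cm³.
Mass = 191.2 × 1.06 = 202.672 g.
Cost = 202.672 g / 1000 × $68.6/kg = $13.90.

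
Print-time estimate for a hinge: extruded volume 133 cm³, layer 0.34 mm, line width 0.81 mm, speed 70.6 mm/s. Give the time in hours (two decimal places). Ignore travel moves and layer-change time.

1.90 hours

Extrusion cross-section: 0.34 × 0.81 → 0.2754 mm².
Toolpath length = 133 cm³ / 0.2754 mm² = 133000 / 0.2754 = 482933.9 mm.
Time extruding: 482933.9 / 70.6 → 6840.4 s.
6840.4 s = 1.90 hours.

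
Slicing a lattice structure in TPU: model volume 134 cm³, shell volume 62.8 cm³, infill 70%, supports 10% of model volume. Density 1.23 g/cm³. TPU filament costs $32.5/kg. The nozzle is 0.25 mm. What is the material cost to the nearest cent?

$5.04

Infill region = 134 − 62.8, so 71.2 cm³.
Deposited infill: 0.70 × 71.2 → 49.84 cm³.
Support = 0.10 × 134, so 13.4 cm³.
Total extruded: 62.8 + 49.84 + 13.4 → 126.04 cm³.
Mass: 126.04 × 1.23 → 155.0292 g.
Cost = 155.0292 g / 1000 × $32.5/kg = $5.04.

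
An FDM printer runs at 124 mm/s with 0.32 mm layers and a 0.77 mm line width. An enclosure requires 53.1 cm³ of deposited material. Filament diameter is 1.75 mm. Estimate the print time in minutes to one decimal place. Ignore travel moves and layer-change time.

Line area = 0.32 × 0.77, so 0.2464 mm².
Total extruded path = 53100/0.2464 = 215503.2 mm.
Print-move time: 215503.2 / 124 → 1737.9 s.
That's 1737.9 s → 29.0 minutes.

29.0 minutes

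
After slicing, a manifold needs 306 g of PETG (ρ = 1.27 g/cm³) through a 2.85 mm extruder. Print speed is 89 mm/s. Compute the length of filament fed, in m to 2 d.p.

37.77 m

Extruded volume: 306/1.27 = 240.9449 cm³ (240944.9 mm³).
Filament cross-section = π × (2.85/2)² = 6.3794 mm².
L = V/A = 240944.9/6.3794 = 37769.21 mm → 37.77 m.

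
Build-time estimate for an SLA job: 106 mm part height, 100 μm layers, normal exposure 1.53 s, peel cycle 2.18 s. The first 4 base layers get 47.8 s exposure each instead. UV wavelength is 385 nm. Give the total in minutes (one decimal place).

Layer count = ceil(106 / 0.1) = 1060.
Base layers = 4 × (47.8 + 2.18), so 199.92 s.
Normal layers = 1056 × (1.53 + 2.18), so 3917.76 s.
Sum: 199.92 + 3917.76 = 4117.68 s → 68.6 minutes.

68.6 minutes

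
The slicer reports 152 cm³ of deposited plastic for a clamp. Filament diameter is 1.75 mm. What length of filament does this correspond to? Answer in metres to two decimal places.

Filament cross-section = π × (1.75/2)² = 2.4053 mm².
L = 152000 mm³ / 2.4053 mm² = 63193.78 mm, i.e. 63.19 m.

63.19 m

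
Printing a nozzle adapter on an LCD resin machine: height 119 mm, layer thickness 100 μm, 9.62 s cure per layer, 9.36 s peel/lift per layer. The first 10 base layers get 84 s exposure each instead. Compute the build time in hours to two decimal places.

Layer count = ceil(119 / 0.1) = 1190.
Base layers = 10 × (84 + 9.36), so 933.6 s.
Remaining layers = 1180 × (9.62 + 9.36) = 22396.4 s.
Sum: 933.6 + 22396.4 = 23330 s → 6.48 hours.

6.48 hours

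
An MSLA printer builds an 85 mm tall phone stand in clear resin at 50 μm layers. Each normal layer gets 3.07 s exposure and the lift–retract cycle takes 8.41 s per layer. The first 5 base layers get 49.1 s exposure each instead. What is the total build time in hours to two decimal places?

5.49 hours

Number of layers: 85 / 0.05 → 1700 (rounded up).
Bottom layers = 5 × (49.1 + 8.41) = 287.55 s.
Remaining layers = 1695 × (3.07 + 8.41) = 19458.6 s.
Sum: 287.55 + 19458.6 = 19746.15 s → 5.49 hours.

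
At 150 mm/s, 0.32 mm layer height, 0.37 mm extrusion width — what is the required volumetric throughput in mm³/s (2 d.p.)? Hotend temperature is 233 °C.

Bead cross-section: 0.32 × 0.37 → 0.1184 mm².
Q = v·A = 150 × 0.1184 = 17.76 mm³/s.

17.76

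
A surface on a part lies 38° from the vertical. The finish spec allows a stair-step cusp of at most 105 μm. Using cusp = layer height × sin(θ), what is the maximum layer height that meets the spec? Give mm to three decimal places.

0.171 mm

sin(38°) = 0.6157; t_max = 0.105/0.6157 = 0.171 mm.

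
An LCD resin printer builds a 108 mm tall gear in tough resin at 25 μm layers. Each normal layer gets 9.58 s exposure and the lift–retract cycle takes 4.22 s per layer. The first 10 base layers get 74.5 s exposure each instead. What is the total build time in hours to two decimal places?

Layer count = ceil(108 / 0.025) = 4320.
Bottom layers = 10 × (74.5 + 4.22), so 787.2 s.
Regular layers = 4310 × (9.58 + 4.22), so 59478 s.
Sum: 787.2 + 59478 = 60265.2 s → 16.74 hours.

16.74 hours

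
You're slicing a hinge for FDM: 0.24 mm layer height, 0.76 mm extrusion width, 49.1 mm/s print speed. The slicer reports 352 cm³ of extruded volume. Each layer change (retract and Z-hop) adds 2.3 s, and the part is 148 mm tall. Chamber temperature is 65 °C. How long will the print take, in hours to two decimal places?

11.31 hours

Extrusion cross-section = 0.24 × 0.76, so 0.1824 mm².
Total extruded path = 352000/0.1824 = 1929824.6 mm.
Print-move time: 1929824.6 / 49.1 → 39304 s.
Number of layers: 148 / 0.24 → 617 (rounded up).
Non-print overhead = 617 × 2.3 = 1419.1 s.
Total = 39304 + 1419.1 = 40723.1 s = 11.31 hours.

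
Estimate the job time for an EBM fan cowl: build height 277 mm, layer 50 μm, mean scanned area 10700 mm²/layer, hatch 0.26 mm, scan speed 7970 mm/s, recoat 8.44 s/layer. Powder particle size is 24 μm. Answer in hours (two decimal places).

Number of layers: 277 / 0.05 → 5540 (rounded up).
Hatch length per layer = 10700 / 0.26, so 41153.8 mm.
Per-layer scan time: 41153.8 / 7970 → 5.1636 s.
Per-layer time = 5.1636 + 8.44, so 13.6036 s.
Build time = 5540 × 13.6036 = 75363.944 s = 20.93 hours.

20.93 hours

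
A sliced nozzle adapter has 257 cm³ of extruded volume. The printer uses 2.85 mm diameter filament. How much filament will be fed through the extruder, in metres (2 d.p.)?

Filament cross-section = π × (2.85/2)² = 6.3794 mm².
L = 257000 mm³ / 6.3794 mm² = 40285.92 mm, i.e. 40.29 m.

40.29 m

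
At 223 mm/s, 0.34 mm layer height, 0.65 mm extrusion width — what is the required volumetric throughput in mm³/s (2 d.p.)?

A: 0.34 × 0.65 → 0.221 mm².
Volumetric flow = 223 × 0.221 = 49.28 mm³/s.

49.28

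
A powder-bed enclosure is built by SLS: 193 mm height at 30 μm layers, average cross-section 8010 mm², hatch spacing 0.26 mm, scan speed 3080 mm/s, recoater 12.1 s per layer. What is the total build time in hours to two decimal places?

39.50 hours

Layer count = ceil(193 / 0.03) = 6434.
Per-layer scan distance: 8010 / 0.26 → 30807.7 mm.
Laser time per layer = 30807.7 / 3080, so 10.0025 s.
Layer cycle = 10.0025 + 12.1 = 22.1025 s.
Total: 6434 × 22.1025 s = 142207.485 s → 39.50 hours.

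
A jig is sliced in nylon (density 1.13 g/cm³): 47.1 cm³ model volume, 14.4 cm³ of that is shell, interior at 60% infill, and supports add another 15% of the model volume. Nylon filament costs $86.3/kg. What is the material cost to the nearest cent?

$4.01

Volume inside the shell: 47.1 − 14.4 → 32.7 cm³.
Infill deposited = 0.60 × 32.7, so 19.62 cm³.
Support = 0.15 × 47.1 = 7.065 cm³.
Total extruded = 14.4 + 19.62 + 7.065 = 41.085 cm³.
Mass = 41.085 × 1.13, so 46.42605 g.
Cost = 46.42605 g / 1000 × $86.3/kg = $4.01.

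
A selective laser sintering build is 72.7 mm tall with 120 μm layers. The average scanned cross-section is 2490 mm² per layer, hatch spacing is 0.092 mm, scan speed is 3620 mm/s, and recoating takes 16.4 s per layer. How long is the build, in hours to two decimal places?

4.02 hours

Layers = ⌈72.7/0.12⌉ = 606.
Scan path per layer: 2490 / 0.092 → 27065.2 mm.
Scan time per layer: 27065.2 / 3620 → 7.4766 s.
Time per layer = 7.4766 + 16.4 = 23.8766 s.
Total: 606 × 23.8766 s = 14469.2196 s → 4.02 hours.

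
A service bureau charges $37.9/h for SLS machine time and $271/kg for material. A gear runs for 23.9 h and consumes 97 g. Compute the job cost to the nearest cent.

$932.10

Machine-time cost = 37.9 × 23.9 = $905.81.
Feedstock cost: 271 × 97/1000 → $26.287.
Total = 905.81 + 26.287 = 932.097 ≈ $932.10.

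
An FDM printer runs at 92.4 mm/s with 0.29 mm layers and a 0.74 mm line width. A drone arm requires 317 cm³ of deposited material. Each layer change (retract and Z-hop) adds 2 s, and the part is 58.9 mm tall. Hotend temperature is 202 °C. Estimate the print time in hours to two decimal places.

4.55 hours

Line area = 0.29 × 0.74, so 0.2146 mm².
Toolpath length = 317 cm³ / 0.2146 mm² = 317000 / 0.2146 = 1477166.8 mm.
Print-move time: 1477166.8 / 92.4 → 15986.7 s.
Number of layers: 58.9 / 0.29 → 204 (rounded up).
Non-print overhead = 204 × 2, so 408 s.
Total = 15986.7 + 408 = 16394.7 s = 4.55 hours.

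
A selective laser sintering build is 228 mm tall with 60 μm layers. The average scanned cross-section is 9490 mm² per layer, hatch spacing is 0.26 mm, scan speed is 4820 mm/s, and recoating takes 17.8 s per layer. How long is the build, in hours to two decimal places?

Number of layers: 228 / 0.06 → 3800 (rounded up).
Per-layer scan distance: 9490 / 0.26 → 36500 mm.
Scan time per layer: 36500 / 4820 → 7.5726 s.
Time per layer: 7.5726 + 17.8 → 25.3726 s.
Total: 3800 × 25.3726 s = 96415.88 s → 26.78 hours.

26.78 hours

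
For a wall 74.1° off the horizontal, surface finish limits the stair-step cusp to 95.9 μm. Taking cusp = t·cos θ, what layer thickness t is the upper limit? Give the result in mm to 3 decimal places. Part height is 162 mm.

0.350 mm

cos(74.1°) = 0.2740; t_max = 0.0959/0.2740 = 0.350 mm.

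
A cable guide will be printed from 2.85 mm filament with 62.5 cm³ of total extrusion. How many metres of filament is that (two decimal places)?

9.80 m

A = π r² = π × 1.425² = 6.3794 mm².
L = 62500 mm³ / 6.3794 mm² = 9797.16 mm, i.e. 9.80 m.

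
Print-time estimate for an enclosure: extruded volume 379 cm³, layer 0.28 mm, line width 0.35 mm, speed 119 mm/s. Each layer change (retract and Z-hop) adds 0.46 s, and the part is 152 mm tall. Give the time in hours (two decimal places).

Extrusion cross-section: 0.28 × 0.35 → 0.098 mm².
Toolpath length = 379 cm³ / 0.098 mm² = 379000 / 0.098 = 3867346.9 mm.
Extrusion time = 3867346.9 / 119, so 32498.7 s.
Number of layers: 152 / 0.28 → 543 (rounded up).
Z-hop total = 543 × 0.46, so 249.78 s.
Altogether 32498.7 + 249.78 = 32748.48 s, i.e. 9.10 hours.

9.10 hours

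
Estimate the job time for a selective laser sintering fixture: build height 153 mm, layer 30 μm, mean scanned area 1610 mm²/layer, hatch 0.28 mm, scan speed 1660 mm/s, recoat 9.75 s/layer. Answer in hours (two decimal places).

Number of layers: 153 / 0.03 → 5100 (rounded up).
Per-layer scan distance: 1610 / 0.28 → 5750 mm.
Laser time per layer = 5750 / 1660, so 3.4639 s.
Time per layer: 3.4639 + 9.75 → 13.2139 s.
Build time = 5100 × 13.2139 = 67390.89 s = 18.72 hours.

18.72 hours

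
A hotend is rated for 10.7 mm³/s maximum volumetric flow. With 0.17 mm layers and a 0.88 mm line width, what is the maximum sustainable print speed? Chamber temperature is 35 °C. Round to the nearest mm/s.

72 mm/s

Bead cross-section = 0.17 × 0.88 = 0.1496 mm².
v_max = Q/A = 10.7/0.1496 = 71.52 mm/s → 72 mm/s.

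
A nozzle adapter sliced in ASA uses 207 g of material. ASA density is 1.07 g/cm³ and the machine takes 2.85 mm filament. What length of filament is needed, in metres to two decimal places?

30.33 m

Extruded volume: 207/1.07 = 193.4579 cm³ (193457.9 mm³).
Filament cross-section = π × (2.85/2)² = 6.3794 mm².
L = V/A = 193457.9/6.3794 = 30325.41 mm → 30.33 m.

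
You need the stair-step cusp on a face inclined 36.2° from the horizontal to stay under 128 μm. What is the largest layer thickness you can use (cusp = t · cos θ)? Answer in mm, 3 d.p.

0.159 mm

Layer height = cusp / cos(36.2°) = 0.128 / 0.8070 = 0.159 mm.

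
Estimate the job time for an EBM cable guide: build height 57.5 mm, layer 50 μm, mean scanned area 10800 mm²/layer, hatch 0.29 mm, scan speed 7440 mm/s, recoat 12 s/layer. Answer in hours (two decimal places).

5.43 hours

Number of layers: 57.5 / 0.05 → 1150 (rounded up).
Scan path per layer = 10800 / 0.29, so 37241.4 mm.
Per-layer scan time = 37241.4 / 7440, so 5.0056 s.
Layer cycle: 5.0056 + 12 → 17.0056 s.
Total: 1150 × 17.0056 s = 19556.44 s → 5.43 hours.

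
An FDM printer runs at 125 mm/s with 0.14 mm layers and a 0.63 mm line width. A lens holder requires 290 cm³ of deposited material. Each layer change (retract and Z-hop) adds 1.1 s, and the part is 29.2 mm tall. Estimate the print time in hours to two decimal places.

7.37 hours

Extrusion cross-section = 0.14 × 0.63 = 0.0882 mm².
Total extruded path = 290000/0.0882 = 3287981.9 mm.
Extrusion time: 3287981.9 / 125 → 26303.9 s.
Layer count = ceil(29.2 / 0.14) = 209.
Z-hop total = 209 × 1.1, so 229.9 s.
Altogether 26303.9 + 229.9 = 26533.8 s, i.e. 7.37 hours.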